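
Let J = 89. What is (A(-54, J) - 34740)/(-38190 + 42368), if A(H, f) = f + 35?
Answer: -17308/2089 ≈ -8.2853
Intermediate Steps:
A(H, f) = 35 + f
(A(-54, J) - 34740)/(-38190 + 42368) = ((35 + 89) - 34740)/(-38190 + 42368) = (124 - 34740)/4178 = -34616*1/4178 = -17308/2089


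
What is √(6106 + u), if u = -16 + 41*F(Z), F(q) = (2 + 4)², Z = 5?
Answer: √7566 ≈ 86.983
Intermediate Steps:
F(q) = 36 (F(q) = 6² = 36)
u = 1460 (u = -16 + 41*36 = -16 + 1476 = 1460)
√(6106 + u) = √(6106 + 1460) = √7566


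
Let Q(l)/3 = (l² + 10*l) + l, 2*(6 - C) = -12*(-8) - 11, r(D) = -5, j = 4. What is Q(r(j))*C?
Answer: 3285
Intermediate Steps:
C = -73/2 (C = 6 - (-12*(-8) - 11)/2 = 6 - (96 - 11)/2 = 6 - ½*85 = 6 - 85/2 = -73/2 ≈ -36.500)
Q(l) = 3*l² + 33*l (Q(l) = 3*((l² + 10*l) + l) = 3*(l² + 11*l) = 3*l² + 33*l)
Q(r(j))*C = (3*(-5)*(11 - 5))*(-73/2) = (3*(-5)*6)*(-73/2) = -90*(-73/2) = 3285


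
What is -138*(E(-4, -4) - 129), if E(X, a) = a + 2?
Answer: 18078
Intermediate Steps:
E(X, a) = 2 + a
-138*(E(-4, -4) - 129) = -138*((2 - 4) - 129) = -138*(-2 - 129) = -138*(-131) = 18078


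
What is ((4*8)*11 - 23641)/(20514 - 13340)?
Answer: -23289/7174 ≈ -3.2463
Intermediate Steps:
((4*8)*11 - 23641)/(20514 - 13340) = (32*11 - 23641)/7174 = (352 - 23641)*(1/7174) = -23289*1/7174 = -23289/7174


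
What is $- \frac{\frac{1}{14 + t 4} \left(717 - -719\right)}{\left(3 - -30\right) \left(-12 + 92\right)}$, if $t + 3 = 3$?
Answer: $- \frac{359}{9240} \approx -0.038853$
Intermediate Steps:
$t = 0$ ($t = -3 + 3 = 0$)
$- \frac{\frac{1}{14 + t 4} \left(717 - -719\right)}{\left(3 - -30\right) \left(-12 + 92\right)} = - \frac{\frac{1}{14 + 0 \cdot 4} \left(717 - -719\right)}{\left(3 - -30\right) \left(-12 + 92\right)} = - \frac{\frac{1}{14 + 0} \left(717 + 719\right)}{\left(3 + 30\right) 80} = - \frac{\frac{1}{14} \cdot 1436}{33 \cdot 80} = - \frac{\frac{1}{14} \cdot 1436}{2640} = - \frac{718}{7 \cdot 2640} = \left(-1\right) \frac{359}{9240} = - \frac{359}{9240}$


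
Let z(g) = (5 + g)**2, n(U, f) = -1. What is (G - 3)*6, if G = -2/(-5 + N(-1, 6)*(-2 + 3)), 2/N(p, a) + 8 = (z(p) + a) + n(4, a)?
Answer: -326/21 ≈ -15.524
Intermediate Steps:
N(p, a) = 2/(-9 + a + (5 + p)**2) (N(p, a) = 2/(-8 + (((5 + p)**2 + a) - 1)) = 2/(-8 + ((a + (5 + p)**2) - 1)) = 2/(-8 + (-1 + a + (5 + p)**2)) = 2/(-9 + a + (5 + p)**2))
G = 26/63 (G = -2/(-5 + (2/(-9 + 6 + (5 - 1)**2))*(-2 + 3)) = -2/(-5 + (2/(-9 + 6 + 4**2))*1) = -2/(-5 + (2/(-9 + 6 + 16))*1) = -2/(-5 + (2/13)*1) = -2/(-5 + 2/13) = -2/(-63/13) = -2*(-13/63) = 26/63 ≈ 0.41270)
(G - 3)*6 = (26/63 - 3)*6 = -163/63*6 = -326/21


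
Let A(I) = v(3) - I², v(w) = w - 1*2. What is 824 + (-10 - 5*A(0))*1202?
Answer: -17206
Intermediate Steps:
v(w) = -2 + w (v(w) = w - 2 = -2 + w)
A(I) = 1 - I² (A(I) = (-2 + 3) - I² = 1 - I²)
824 + (-10 - 5*A(0))*1202 = 824 + (-10 - 5*(1 - 1*0²))*1202 = 824 + (-10 - 5*(1 - 1*0))*1202 = 824 + (-10 - 5*(1 + 0))*1202 = 824 + (-10 - 5*1)*1202 = 824 + (-10 - 5)*1202 = 824 - 15*1202 = 824 - 18030 = -17206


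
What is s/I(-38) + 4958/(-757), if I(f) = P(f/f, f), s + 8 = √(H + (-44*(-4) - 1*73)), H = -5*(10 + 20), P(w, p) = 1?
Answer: -11014/757 + I*√47 ≈ -14.55 + 6.8557*I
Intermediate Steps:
H = -150 (H = -5*30 = -150)
s = -8 + I*√47 (s = -8 + √(-150 + (-44*(-4) - 1*73)) = -8 + √(-150 + (176 - 73)) = -8 + √(-150 + 103) = -8 + √(-47) = -8 + I*√47 ≈ -8.0 + 6.8557*I)
I(f) = 1
s/I(-38) + 4958/(-757) = (-8 + I*√47)/1 + 4958/(-757) = (-8 + I*√47)*1 + 4958*(-1/757) = (-8 + I*√47) - 4958/757 = -11014/757 + I*√47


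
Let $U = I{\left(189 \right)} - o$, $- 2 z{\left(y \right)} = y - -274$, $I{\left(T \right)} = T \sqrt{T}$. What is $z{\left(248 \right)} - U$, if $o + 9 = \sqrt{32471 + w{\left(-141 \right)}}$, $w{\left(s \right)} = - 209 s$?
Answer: $-270 - 567 \sqrt{21} + 2 \sqrt{15485} \approx -2619.4$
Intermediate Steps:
$I{\left(T \right)} = T^{\frac{3}{2}}$
$z{\left(y \right)} = -137 - \frac{y}{2}$ ($z{\left(y \right)} = - \frac{y - -274}{2} = - \frac{y + 274}{2} = - \frac{274 + y}{2} = -137 - \frac{y}{2}$)
$o = -9 + 2 \sqrt{15485}$ ($o = -9 + \sqrt{32471 - -29469} = -9 + \sqrt{32471 + 29469} = -9 + \sqrt{61940} = -9 + 2 \sqrt{15485} \approx 239.88$)
$U = 9 - 2 \sqrt{15485} + 567 \sqrt{21}$ ($U = 189^{\frac{3}{2}} - \left(-9 + 2 \sqrt{15485}\right) = 567 \sqrt{21} + \left(9 - 2 \sqrt{15485}\right) = 9 - 2 \sqrt{15485} + 567 \sqrt{21} \approx 2358.4$)
$z{\left(248 \right)} - U = \left(-137 - 124\right) - \left(9 - 2 \sqrt{15485} + 567 \sqrt{21}\right) = -261 - \left(9 - 2 \sqrt{15485} + 567 \sqrt{21}\right) = -270 - 567 \sqrt{21} + 2 \sqrt{15485}$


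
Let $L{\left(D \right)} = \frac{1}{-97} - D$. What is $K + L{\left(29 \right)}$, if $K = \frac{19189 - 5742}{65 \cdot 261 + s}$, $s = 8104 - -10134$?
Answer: $- \frac{13965269}{487813} \approx -28.628$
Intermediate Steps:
$s = 18238$ ($s = 8104 + 10134 = 18238$)
$K = \frac{1921}{5029}$ ($K = \frac{19189 - 5742}{65 \cdot 261 + 18238} = \frac{13447}{16965 + 18238} = \frac{13447}{35203} = 13447 \cdot \frac{1}{35203} = \frac{1921}{5029} \approx 0.38198$)
$L{\left(D \right)} = - \frac{1}{97} - D$
$K + L{\left(29 \right)} = \frac{1921}{5029} - \frac{2814}{97} = - \frac{13965269}{487813}$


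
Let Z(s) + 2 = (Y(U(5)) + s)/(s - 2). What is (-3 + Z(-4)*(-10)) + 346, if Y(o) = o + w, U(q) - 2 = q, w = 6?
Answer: 378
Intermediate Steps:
U(q) = 2 + q
Y(o) = 6 + o (Y(o) = o + 6 = 6 + o)
Z(s) = -2 + (13 + s)/(-2 + s) (Z(s) = -2 + ((6 + (2 + 5)) + s)/(s - 2) = -2 + ((6 + 7) + s)/(-2 + s) = -2 + (13 + s)/(-2 + s))
(-3 + Z(-4)*(-10)) + 346 = (-3 + ((17 - 1*(-4))/(-2 - 4))*(-10)) + 346 = (-3 + ((17 + 4)/(-6))*(-10)) + 346 = (-3 - ⅙*21*(-10)) + 346 = (-3 - 7/2*(-10)) + 346 = (-3 + 35) + 346 = 32 + 346 = 378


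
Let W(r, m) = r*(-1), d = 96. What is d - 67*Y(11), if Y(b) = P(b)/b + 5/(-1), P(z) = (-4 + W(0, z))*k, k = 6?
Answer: 6349/11 ≈ 577.18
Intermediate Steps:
W(r, m) = -r
P(z) = -24 (P(z) = (-4 - 1*0)*6 = (-4 + 0)*6 = -4*6 = -24)
Y(b) = -5 - 24/b (Y(b) = -24/b + 5/(-1) = -24/b + 5*(-1) = -24/b - 5 = -5 - 24/b)
d - 67*Y(11) = 96 - 67*(-5 - 24/11) = 96 - 67*(-79/11) = 96 + 5293/11 = 6349/11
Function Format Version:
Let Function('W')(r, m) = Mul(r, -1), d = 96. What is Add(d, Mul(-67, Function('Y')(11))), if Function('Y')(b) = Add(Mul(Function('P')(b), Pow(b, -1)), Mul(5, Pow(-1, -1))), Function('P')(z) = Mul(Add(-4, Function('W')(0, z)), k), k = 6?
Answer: Rational(6349, 11) ≈ 577.18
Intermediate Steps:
Function('W')(r, m) = Mul(-1, r)
Function('P')(z) = -24 (Function('P')(z) = Mul(Add(-4, Mul(-1, 0)), 6) = Mul(Add(-4, 0), 6) = Mul(-4, 6) = -24)
Function('Y')(b) = Add(-5, Mul(-24, Pow(b, -1))) (Function('Y')(b) = Add(Mul(-24, Pow(b, -1)), Mul(5, Pow(-1, -1))) = Add(Mul(-24, Pow(b, -1)), Mul(5, -1)) = Add(Mul(-24, Pow(b, -1)), -5) = Add(-5, Mul(-24, Pow(b, -1))))
Add(d, Mul(-67, Function('Y')(11))) = Add(96, Mul(-67, Add(-5, Mul(-24, Pow(11, -1))))) = Add(96, Mul(-67, Add(-5, Mul(-24, Rational(1, 11))))) = Add(96, Mul(-67, Add(-5, Rational(-24, 11)))) = Add(96, Mul(-67, Rational(-79, 11))) = Add(96, Rational(5293, 11)) = Rational(6349, 11)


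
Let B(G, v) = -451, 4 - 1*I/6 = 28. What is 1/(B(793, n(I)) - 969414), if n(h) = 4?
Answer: -1/969865 ≈ -1.0311e-6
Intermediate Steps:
I = -144 (I = 24 - 6*28 = 24 - 168 = -144)
1/(B(793, n(I)) - 969414) = 1/(-451 - 969414) = 1/(-969865) = -1/969865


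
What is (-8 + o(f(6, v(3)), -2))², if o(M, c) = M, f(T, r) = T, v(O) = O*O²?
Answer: 4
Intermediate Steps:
v(O) = O³
(-8 + o(f(6, v(3)), -2))² = (-8 + 6)² = (-2)² = 4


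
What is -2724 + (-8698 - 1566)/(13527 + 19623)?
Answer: -45155432/16575 ≈ -2724.3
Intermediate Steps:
-2724 + (-8698 - 1566)/(13527 + 19623) = -2724 - 10264/33150 = -2724 - 10264*1/33150 = -2724 - 5132/16575 = -45155432/16575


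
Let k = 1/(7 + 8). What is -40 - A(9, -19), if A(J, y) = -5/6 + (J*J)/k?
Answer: -7525/6 ≈ -1254.2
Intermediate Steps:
k = 1/15 ≈ 0.066667
A(J, y) = -5/6 + 15*J**2 (A(J, y) = -5/6 + (J*J)/(1/15) = -5*1/6 + J**2*15 = -5/6 + 15*J**2)
-40 - A(9, -19) = -40 - (-5/6 + 15*9**2) = -40 - (-5/6 + 15*81) = -40 - (-5/6 + 1215) = -40 - 1*7285/6 = -40 - 7285/6 = -7525/6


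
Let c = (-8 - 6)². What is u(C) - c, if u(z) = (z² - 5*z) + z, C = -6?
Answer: -136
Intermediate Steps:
u(z) = z² - 4*z
c = 196 (c = (-14)² = 196)
u(C) - c = -6*(-4 - 6) - 1*196 = -6*(-10) - 196 = 60 - 196 = -136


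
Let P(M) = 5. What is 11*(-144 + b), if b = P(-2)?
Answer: -1529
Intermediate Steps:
b = 5
11*(-144 + b) = 11*(-144 + 5) = 11*(-139) = -1529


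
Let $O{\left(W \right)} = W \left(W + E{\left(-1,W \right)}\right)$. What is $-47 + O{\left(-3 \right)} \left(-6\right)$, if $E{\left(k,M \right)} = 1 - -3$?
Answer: $-29$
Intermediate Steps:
$E{\left(k,M \right)} = 4$ ($E{\left(k,M \right)} = 1 + 3 = 4$)
$O{\left(W \right)} = W \left(4 + W\right)$ ($O{\left(W \right)} = W \left(W + 4\right) = W \left(4 + W\right)$)
$-47 + O{\left(-3 \right)} \left(-6\right) = -47 + - 3 \left(4 - 3\right) \left(-6\right) = -47 + \left(-3\right) 1 \left(-6\right) = -47 - -18 = -47 + 18 = -29$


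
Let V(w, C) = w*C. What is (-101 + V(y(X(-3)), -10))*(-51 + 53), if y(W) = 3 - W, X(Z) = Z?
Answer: -322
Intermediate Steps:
V(w, C) = C*w
(-101 + V(y(X(-3)), -10))*(-51 + 53) = (-101 - 10*(3 - 1*(-3)))*(-51 + 53) = (-101 - 10*(3 + 3))*2 = (-101 - 10*6)*2 = (-101 - 60)*2 = -161*2 = -322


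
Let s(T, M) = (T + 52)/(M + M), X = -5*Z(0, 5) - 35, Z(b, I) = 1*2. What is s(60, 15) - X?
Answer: 731/15 ≈ 48.733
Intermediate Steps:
Z(b, I) = 2
X = -45 (X = -5*2 - 35 = -10 - 35 = -45)
s(T, M) = (52 + T)/(2*M) (s(T, M) = (52 + T)/((2*M)) = (52 + T)*(1/(2*M)) = (52 + T)/(2*M))
s(60, 15) - X = (½)*(52 + 60)/15 - 1*(-45) = (½)*(1/15)*112 + 45 = 56/15 + 45 = 731/15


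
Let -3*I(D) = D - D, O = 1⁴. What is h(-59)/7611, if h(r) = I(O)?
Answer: 0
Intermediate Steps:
O = 1
I(D) = 0 (I(D) = -(D - D)/3 = -⅓*0 = 0)
h(r) = 0
h(-59)/7611 = 0/7611 = 0*(1/7611) = 0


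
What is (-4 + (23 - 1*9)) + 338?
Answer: 348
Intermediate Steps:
(-4 + (23 - 1*9)) + 338 = (-4 + (23 - 9)) + 338 = (-4 + 14) + 338 = 10 + 338 = 348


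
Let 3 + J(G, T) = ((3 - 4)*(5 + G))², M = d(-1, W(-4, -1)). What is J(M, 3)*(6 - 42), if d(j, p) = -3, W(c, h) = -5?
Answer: -36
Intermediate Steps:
M = -3
J(G, T) = -3 + (-5 - G)² (J(G, T) = -3 + ((3 - 4)*(5 + G))² = -3 + (-(5 + G))² = -3 + (-5 - G)²)
J(M, 3)*(6 - 42) = (-3 + (5 - 3)²)*(6 - 42) = (-3 + 2²)*(-36) = (-3 + 4)*(-36) = 1*(-36) = -36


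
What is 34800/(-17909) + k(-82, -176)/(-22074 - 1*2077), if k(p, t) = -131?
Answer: -838108721/432520259 ≈ -1.9377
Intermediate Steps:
34800/(-17909) + k(-82, -176)/(-22074 - 1*2077) = 34800/(-17909) - 131/(-22074 - 1*2077) = 34800*(-1/17909) - 131/(-22074 - 2077) = -34800/17909 - 131/(-24151) = -34800/17909 - 131*(-1/24151) = -34800/17909 + 131/24151 = -838108721/432520259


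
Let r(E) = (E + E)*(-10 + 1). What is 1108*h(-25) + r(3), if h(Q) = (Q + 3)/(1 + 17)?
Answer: -12674/9 ≈ -1408.2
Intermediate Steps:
h(Q) = 1/6 + Q/18 (h(Q) = (3 + Q)/18 = (3 + Q)*(1/18) = 1/6 + Q/18)
r(E) = -18*E (r(E) = (2*E)*(-9) = -18*E)
1108*h(-25) + r(3) = 1108*(1/6 + (1/18)*(-25)) - 18*3 = 1108*(1/6 - 25/18) - 54 = 1108*(-11/9) - 54 = -12188/9 - 54 = -12674/9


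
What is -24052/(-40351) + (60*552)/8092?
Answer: 382763476/81630073 ≈ 4.6890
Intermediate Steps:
-24052/(-40351) + (60*552)/8092 = -24052*(-1/40351) + 33120*(1/8092) = 24052/40351 + 8280/2023 = 382763476/81630073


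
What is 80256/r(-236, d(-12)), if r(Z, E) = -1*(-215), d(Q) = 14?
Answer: 80256/215 ≈ 373.28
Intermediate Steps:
r(Z, E) = 215
80256/r(-236, d(-12)) = 80256/215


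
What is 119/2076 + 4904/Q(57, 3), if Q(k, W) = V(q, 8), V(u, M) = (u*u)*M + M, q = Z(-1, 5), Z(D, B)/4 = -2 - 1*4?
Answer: 1341251/1197852 ≈ 1.1197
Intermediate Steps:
Z(D, B) = -24 (Z(D, B) = 4*(-2 - 1*4) = 4*(-2 - 4) = 4*(-6) = -24)
q = -24
V(u, M) = M + M*u**2 (V(u, M) = u**2*M + M = M*u**2 + M = M + M*u**2)
Q(k, W) = 4616 (Q(k, W) = 8*(1 + (-24)**2) = 8*(1 + 576) = 8*577 = 4616)
119/2076 + 4904/Q(57, 3) = 119/2076 + 4904/4616 = 119*(1/2076) + 4904*(1/4616) = 119/2076 + 613/577 = 1341251/1197852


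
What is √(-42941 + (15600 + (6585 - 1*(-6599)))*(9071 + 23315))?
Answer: √932155683 ≈ 30531.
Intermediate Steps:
√(-42941 + (15600 + (6585 - 1*(-6599)))*(9071 + 23315)) = √(-42941 + (15600 + (6585 + 6599))*32386) = √(-42941 + (15600 + 13184)*32386) = √(-42941 + 28784*32386) = √(-42941 + 932198624) = √932155683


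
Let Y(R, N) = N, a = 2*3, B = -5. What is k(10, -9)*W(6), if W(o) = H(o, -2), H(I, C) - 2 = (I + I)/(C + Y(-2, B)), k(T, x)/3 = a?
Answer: 36/7 ≈ 5.1429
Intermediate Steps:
a = 6
k(T, x) = 18 (k(T, x) = 3*6 = 18)
H(I, C) = 2 + 2*I/(-5 + C) (H(I, C) = 2 + (I + I)/(C - 5) = 2 + (2*I)/(-5 + C) = 2 + 2*I/(-5 + C))
W(o) = 2 - 2*o/7 (W(o) = 2*(-5 - 2 + o)/(-5 - 2) = 2*(-7 + o)/(-7) = 2*(-⅐)*(-7 + o) = 2 - 2*o/7)
k(10, -9)*W(6) = 18*(2 - 2/7*6) = 18*(2 - 12/7) = 18*(2/7) = 36/7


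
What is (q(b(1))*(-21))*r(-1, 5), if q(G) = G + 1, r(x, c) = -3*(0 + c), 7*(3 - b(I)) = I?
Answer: 1215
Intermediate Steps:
b(I) = 3 - I/7
r(x, c) = -3*c
q(G) = 1 + G
(q(b(1))*(-21))*r(-1, 5) = ((1 + (3 - 1/7*1))*(-21))*(-3*5) = ((1 + (3 - 1/7))*(-21))*(-15) = ((1 + 20/7)*(-21))*(-15) = ((27/7)*(-21))*(-15) = -81*(-15) = 1215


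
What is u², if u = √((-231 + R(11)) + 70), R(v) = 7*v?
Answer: -84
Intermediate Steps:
u = 2*I*√21 (u = √((-231 + 7*11) + 70) = √((-231 + 77) + 70) = √(-154 + 70) = √(-84) = 2*I*√21 ≈ 9.1651*I)
u² = (2*I*√21)² = -84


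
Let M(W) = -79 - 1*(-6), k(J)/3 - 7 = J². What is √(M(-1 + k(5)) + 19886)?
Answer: √19813 ≈ 140.76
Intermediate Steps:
k(J) = 21 + 3*J²
M(W) = -73 (M(W) = -79 + 6 = -73)
√(M(-1 + k(5)) + 19886) = √(-73 + 19886) = √19813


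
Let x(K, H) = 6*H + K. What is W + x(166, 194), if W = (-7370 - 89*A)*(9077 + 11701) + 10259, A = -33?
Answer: -92097285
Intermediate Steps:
W = -92098615 (W = (-7370 - 89*(-33))*(9077 + 11701) + 10259 = (-7370 + 2937)*20778 + 10259 = -4433*20778 + 10259 = -92108874 + 10259 = -92098615)
x(K, H) = K + 6*H
W + x(166, 194) = -92098615 + (166 + 6*194) = -92098615 + (166 + 1164) = -92098615 + 1330 = -92097285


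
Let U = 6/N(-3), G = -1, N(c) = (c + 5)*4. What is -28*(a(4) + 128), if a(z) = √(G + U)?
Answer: -3584 - 14*I ≈ -3584.0 - 14.0*I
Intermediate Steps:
N(c) = 20 + 4*c (N(c) = (5 + c)*4 = 20 + 4*c)
U = ¾ (U = 6/(20 + 4*(-3)) = 6/(20 - 12) = 6/8 = 6*(⅛) = ¾ ≈ 0.75000)
a(z) = I/2 (a(z) = √(-1 + ¾) = √(-¼) = I/2)
-28*(a(4) + 128) = -28*(I/2 + 128) = -28*(128 + I/2) = -3584 - 14*I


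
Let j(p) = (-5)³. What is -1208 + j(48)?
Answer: -1333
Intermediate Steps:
j(p) = -125
-1208 + j(48) = -1208 - 125 = -1333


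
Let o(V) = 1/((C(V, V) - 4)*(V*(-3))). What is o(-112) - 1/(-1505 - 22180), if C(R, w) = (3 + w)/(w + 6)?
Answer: -80159/83560680 ≈ -0.00095929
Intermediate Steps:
C(R, w) = (3 + w)/(6 + w)
o(V) = -1/(3*V*(-4 + (3 + V)/(6 + V))) (o(V) = 1/(((3 + V)/(6 + V) - 4)*(V*(-3))) = 1/((-4 + (3 + V)/(6 + V))*(-3*V)) = 1/(-3*V*(-4 + (3 + V)/(6 + V))) = -1/(3*V*(-4 + (3 + V)/(6 + V))))
o(-112) - 1/(-1505 - 22180) = (1/9)*(6 - 112)/(-112*(7 - 112)) - 1/(-1505 - 22180) = (1/9)*(-1/112)*(-106)/(-105) - 1/(-23685) = (1/9)*(-1/112)*(-1/105)*(-106) - 1*(-1/23685) = -53/52920 + 1/23685 = -80159/83560680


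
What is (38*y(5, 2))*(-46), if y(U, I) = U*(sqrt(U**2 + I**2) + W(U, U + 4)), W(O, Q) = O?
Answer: -43700 - 8740*sqrt(29) ≈ -90766.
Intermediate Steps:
y(U, I) = U*(U + sqrt(I**2 + U**2)) (y(U, I) = U*(sqrt(U**2 + I**2) + U) = U*(sqrt(I**2 + U**2) + U) = U*(U + sqrt(I**2 + U**2)))
(38*y(5, 2))*(-46) = (38*(5*(5 + sqrt(2**2 + 5**2))))*(-46) = (38*(5*(5 + sqrt(4 + 25))))*(-46) = (38*(5*(5 + sqrt(29))))*(-46) = (38*(25 + 5*sqrt(29)))*(-46) = (950 + 190*sqrt(29))*(-46) = -43700 - 8740*sqrt(29)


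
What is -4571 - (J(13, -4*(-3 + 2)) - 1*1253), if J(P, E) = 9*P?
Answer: -3435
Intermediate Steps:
-4571 - (J(13, -4*(-3 + 2)) - 1*1253) = -4571 - (9*13 - 1*1253) = -4571 - (117 - 1253) = -4571 - 1*(-1136) = -4571 + 1136 = -3435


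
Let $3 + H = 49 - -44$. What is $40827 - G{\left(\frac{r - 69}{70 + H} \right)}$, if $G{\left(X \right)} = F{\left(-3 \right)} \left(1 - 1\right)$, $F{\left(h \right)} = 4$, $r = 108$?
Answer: $40827$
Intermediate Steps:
$H = 90$ ($H = -3 + \left(49 - -44\right) = -3 + \left(49 + 44\right) = -3 + 93 = 90$)
$G{\left(X \right)} = 0$ ($G{\left(X \right)} = 4 \left(1 - 1\right) = 4 \cdot 0 = 0$)
$40827 - G{\left(\frac{r - 69}{70 + H} \right)} = 40827 - 0 = 40827 + 0 = 40827$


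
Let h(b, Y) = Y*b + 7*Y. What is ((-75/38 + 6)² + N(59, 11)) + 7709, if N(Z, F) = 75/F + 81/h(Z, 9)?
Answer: 122817721/15884 ≈ 7732.2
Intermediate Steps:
h(b, Y) = 7*Y + Y*b
N(Z, F) = 75/F + 81/(63 + 9*Z) (N(Z, F) = 75/F + 81/((9*(7 + Z))) = 75/F + 81/(63 + 9*Z))
((-75/38 + 6)² + N(59, 11)) + 7709 = ((-75/38 + 6)² + 3*(175 + 3*11 + 25*59)/(11*(7 + 59))) + 7709 = ((-75*1/38 + 6)² + 3*(1/11)*(175 + 33 + 1475)/66) + 7709 = ((-75/38 + 6)² + 3*(1/11)*(1/66)*1683) + 7709 = ((153/38)² + 153/22) + 7709 = (23409/1444 + 153/22) + 7709 = 367965/15884 + 7709 = 122817721/15884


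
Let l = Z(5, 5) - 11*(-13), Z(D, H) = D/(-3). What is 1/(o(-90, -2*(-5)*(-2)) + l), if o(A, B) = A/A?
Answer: 3/427 ≈ 0.0070258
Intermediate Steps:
o(A, B) = 1
Z(D, H) = -D/3 (Z(D, H) = D*(-⅓) = -D/3)
l = 424/3 (l = -⅓*5 - 11*(-13) = -5/3 + 143 = 424/3 ≈ 141.33)
1/(o(-90, -2*(-5)*(-2)) + l) = 1/(1 + 424/3) = 1/(427/3) = 3/427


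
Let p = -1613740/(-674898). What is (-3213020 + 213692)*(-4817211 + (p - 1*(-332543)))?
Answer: 1513006935574786112/112483 ≈ 1.3451e+13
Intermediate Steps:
p = 806870/337449 (p = -1613740*(-1/674898) = 806870/337449 ≈ 2.3911)
(-3213020 + 213692)*(-4817211 + (p - 1*(-332543))) = (-3213020 + 213692)*(-4817211 + (806870/337449 - 1*(-332543))) = -2999328*(-4817211 + (806870/337449 + 332543)) = -2999328*(-4817211 + 112217109677/337449) = -2999328*(-1513345925062/337449) = 1513006935574786112/112483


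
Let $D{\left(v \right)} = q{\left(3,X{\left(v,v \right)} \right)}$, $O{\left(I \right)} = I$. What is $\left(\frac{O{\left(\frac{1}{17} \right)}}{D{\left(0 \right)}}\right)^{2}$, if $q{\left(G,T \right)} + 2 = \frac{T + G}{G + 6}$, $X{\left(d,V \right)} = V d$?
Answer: $\frac{9}{7225} \approx 0.0012457$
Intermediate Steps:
$q{\left(G,T \right)} = -2 + \frac{G + T}{6 + G}$ ($q{\left(G,T \right)} = -2 + \frac{T + G}{G + 6} = -2 + \frac{G + T}{6 + G}$)
$D{\left(v \right)} = - \frac{5}{3} + \frac{v^{2}}{9}$ ($D{\left(v \right)} = \frac{-12 + v v - 3}{6 + 3} = \frac{-12 + v^{2} - 3}{9} = \frac{-15 + v^{2}}{9} = - \frac{5}{3} + \frac{v^{2}}{9}$)
$\left(\frac{O{\left(\frac{1}{17} \right)}}{D{\left(0 \right)}}\right)^{2} = \left(\frac{1}{17 \left(- \frac{5}{3} + \frac{0^{2}}{9}\right)}\right)^{2} = \left(\frac{1}{17 \left(- \frac{5}{3} + \frac{1}{9} \cdot 0\right)}\right)^{2} = \left(\frac{1}{17 \left(- \frac{5}{3} + 0\right)}\right)^{2} = \left(\frac{1}{17 \left(- \frac{5}{3}\right)}\right)^{2} = \left(\frac{1}{17} \left(- \frac{3}{5}\right)\right)^{2} = \left(- \frac{3}{85}\right)^{2} = \frac{9}{7225}$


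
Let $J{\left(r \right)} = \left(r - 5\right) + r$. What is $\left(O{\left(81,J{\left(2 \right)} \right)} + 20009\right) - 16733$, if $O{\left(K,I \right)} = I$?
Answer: $3275$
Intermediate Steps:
$J{\left(r \right)} = -5 + 2 r$ ($J{\left(r \right)} = \left(-5 + r\right) + r = -5 + 2 r$)
$\left(O{\left(81,J{\left(2 \right)} \right)} + 20009\right) - 16733 = \left(\left(-5 + 2 \cdot 2\right) + 20009\right) - 16733 = \left(\left(-5 + 4\right) + 20009\right) - 16733 = \left(-1 + 20009\right) - 16733 = 20008 - 16733 = 3275$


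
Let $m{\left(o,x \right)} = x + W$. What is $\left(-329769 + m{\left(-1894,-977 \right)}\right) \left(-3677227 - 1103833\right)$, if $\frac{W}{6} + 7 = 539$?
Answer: $1566055327240$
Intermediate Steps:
$W = 3192$ ($W = -42 + 6 \cdot 539 = -42 + 3234 = 3192$)
$m{\left(o,x \right)} = 3192 + x$ ($m{\left(o,x \right)} = x + 3192 = 3192 + x$)
$\left(-329769 + m{\left(-1894,-977 \right)}\right) \left(-3677227 - 1103833\right) = \left(-329769 + \left(3192 - 977\right)\right) \left(-3677227 - 1103833\right) = \left(-329769 + 2215\right) \left(-4781060\right) = \left(-327554\right) \left(-4781060\right) = 1566055327240$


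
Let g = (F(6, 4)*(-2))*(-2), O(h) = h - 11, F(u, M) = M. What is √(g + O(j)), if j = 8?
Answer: √13 ≈ 3.6056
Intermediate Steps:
O(h) = -11 + h
g = 16 (g = (4*(-2))*(-2) = -8*(-2) = 16)
√(g + O(j)) = √(16 + (-11 + 8)) = √(16 - 3) = √13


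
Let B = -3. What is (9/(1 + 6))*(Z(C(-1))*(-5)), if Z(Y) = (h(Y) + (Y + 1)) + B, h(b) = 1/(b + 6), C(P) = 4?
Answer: -27/2 ≈ -13.500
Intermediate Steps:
h(b) = 1/(6 + b)
Z(Y) = -2 + Y + 1/(6 + Y) (Z(Y) = (1/(6 + Y) + (Y + 1)) - 3 = (1/(6 + Y) + (1 + Y)) - 3 = (1 + Y + 1/(6 + Y)) - 3 = -2 + Y + 1/(6 + Y))
(9/(1 + 6))*(Z(C(-1))*(-5)) = (9/(1 + 6))*(((1 + (-2 + 4)*(6 + 4))/(6 + 4))*(-5)) = (9/7)*(((1 + 2*10)/10)*(-5)) = ((⅐)*9)*(((1 + 20)/10)*(-5)) = 9*(((⅒)*21)*(-5))/7 = 9*((21/10)*(-5))/7 = (9/7)*(-21/2) = -27/2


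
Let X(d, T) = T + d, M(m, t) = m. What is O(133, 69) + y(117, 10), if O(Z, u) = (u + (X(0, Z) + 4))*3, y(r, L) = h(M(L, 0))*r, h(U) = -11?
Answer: -669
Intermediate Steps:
y(r, L) = -11*r
O(Z, u) = 12 + 3*Z + 3*u (O(Z, u) = (u + ((Z + 0) + 4))*3 = (u + (Z + 4))*3 = (u + (4 + Z))*3 = (4 + Z + u)*3 = 12 + 3*Z + 3*u)
O(133, 69) + y(117, 10) = (12 + 3*133 + 3*69) - 11*117 = (12 + 399 + 207) - 1287 = 618 - 1287 = -669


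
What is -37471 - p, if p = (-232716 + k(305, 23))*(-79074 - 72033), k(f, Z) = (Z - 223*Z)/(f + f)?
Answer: -10725727271486/305 ≈ -3.5166e+10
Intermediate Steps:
k(f, Z) = -111*Z/f (k(f, Z) = (-222*Z)/((2*f)) = (-222*Z)*(1/(2*f)) = -111*Z/f)
p = 10725715842831/305 (p = (-232716 - 111*23/305)*(-79074 - 72033) = (-232716 - 111*23*1/305)*(-151107) = (-232716 - 2553/305)*(-151107) = -70980933/305*(-151107) = 10725715842831/305 ≈ 3.5166e+10)
-37471 - p = -37471 - 1*10725715842831/305 = -37471 - 10725715842831/305 = -10725727271486/305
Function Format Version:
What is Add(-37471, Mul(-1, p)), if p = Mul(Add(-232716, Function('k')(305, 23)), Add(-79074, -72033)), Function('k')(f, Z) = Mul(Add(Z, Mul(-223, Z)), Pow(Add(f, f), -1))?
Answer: Rational(-10725727271486, 305) ≈ -3.5166e+10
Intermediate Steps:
Function('k')(f, Z) = Mul(-111, Z, Pow(f, -1)) (Function('k')(f, Z) = Mul(Mul(-222, Z), Pow(Mul(2, f), -1)) = Mul(Mul(-222, Z), Mul(Rational(1, 2), Pow(f, -1))) = Mul(-111, Z, Pow(f, -1)))
p = Rational(10725715842831, 305) (p = Mul(Add(-232716, Mul(-111, 23, Pow(305, -1))), Add(-79074, -72033)) = Mul(Add(-232716, Mul(-111, 23, Rational(1, 305))), -151107) = Mul(Add(-232716, Rational(-2553, 305)), -151107) = Mul(Rational(-70980933, 305), -151107) = Rational(10725715842831, 305) ≈ 3.5166e+10)
Add(-37471, Mul(-1, p)) = Add(-37471, Mul(-1, Rational(10725715842831, 305))) = Add(-37471, Rational(-10725715842831, 305)) = Rational(-10725727271486, 305)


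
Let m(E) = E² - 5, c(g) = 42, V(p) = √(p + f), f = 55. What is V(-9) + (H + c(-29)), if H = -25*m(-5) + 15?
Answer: -443 + √46 ≈ -436.22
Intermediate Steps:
V(p) = √(55 + p) (V(p) = √(p + 55) = √(55 + p))
m(E) = -5 + E²
H = -485 (H = -25*(-5 + (-5)²) + 15 = -25*(-5 + 25) + 15 = -25*20 + 15 = -500 + 15 = -485)
V(-9) + (H + c(-29)) = √(55 - 9) + (-485 + 42) = √46 - 443 = -443 + √46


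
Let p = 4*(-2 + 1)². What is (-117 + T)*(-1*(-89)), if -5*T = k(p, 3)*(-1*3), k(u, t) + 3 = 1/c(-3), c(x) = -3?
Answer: -10591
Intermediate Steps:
p = 4 (p = 4*(-1)² = 4*1 = 4)
k(u, t) = -10/3 (k(u, t) = -3 + 1/(-3) = -3 - ⅓ = -10/3)
T = -2 (T = -(-2)*(-1*3)/3 = -(-2)*(-3)/3 = -⅕*10 = -2)
(-117 + T)*(-1*(-89)) = (-117 - 2)*(-1*(-89)) = -119*89 = -10591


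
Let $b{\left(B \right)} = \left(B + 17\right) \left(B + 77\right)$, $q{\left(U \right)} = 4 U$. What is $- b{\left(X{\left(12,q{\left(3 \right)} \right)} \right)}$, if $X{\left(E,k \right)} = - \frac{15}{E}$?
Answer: $- \frac{19089}{16} \approx -1193.1$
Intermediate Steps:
$b{\left(B \right)} = \left(17 + B\right) \left(77 + B\right)$
$- b{\left(X{\left(12,q{\left(3 \right)} \right)} \right)} = - (1309 + \left(- \frac{15}{12}\right)^{2} + 94 \left(- \frac{15}{12}\right)) = - (1309 + \left(\left(-15\right) \frac{1}{12}\right)^{2} + 94 \left(\left(-15\right) \frac{1}{12}\right)) = - (1309 + \left(- \frac{5}{4}\right)^{2} + 94 \left(- \frac{5}{4}\right)) = - (1309 + \frac{25}{16} - \frac{235}{2}) = \left(-1\right) \frac{19089}{16} = - \frac{19089}{16}$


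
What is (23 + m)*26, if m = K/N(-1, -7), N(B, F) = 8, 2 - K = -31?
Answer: 2821/4 ≈ 705.25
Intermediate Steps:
K = 33 (K = 2 - 1*(-31) = 2 + 31 = 33)
m = 33/8 ≈ 4.1250
(23 + m)*26 = (23 + 33/8)*26 = (217/8)*26 = 2821/4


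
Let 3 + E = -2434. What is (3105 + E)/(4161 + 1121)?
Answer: 334/2641 ≈ 0.12647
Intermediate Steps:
E = -2437 (E = -3 - 2434 = -2437)
(3105 + E)/(4161 + 1121) = (3105 - 2437)/(4161 + 1121) = 668/5282 = 668*(1/5282) = 334/2641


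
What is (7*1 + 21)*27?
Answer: 756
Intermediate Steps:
(7*1 + 21)*27 = (7 + 21)*27 = 28*27 = 756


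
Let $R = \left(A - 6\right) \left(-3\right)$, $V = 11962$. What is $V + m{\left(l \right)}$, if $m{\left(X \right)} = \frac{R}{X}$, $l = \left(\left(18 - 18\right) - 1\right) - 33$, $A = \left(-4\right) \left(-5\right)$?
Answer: $\frac{203375}{17} \approx 11963.0$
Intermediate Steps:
$A = 20$
$l = -34$ ($l = \left(0 - 1\right) - 33 = -1 - 33 = -34$)
$R = -42$ ($R = \left(20 - 6\right) \left(-3\right) = 14 \left(-3\right) = -42$)
$m{\left(X \right)} = - \frac{42}{X}$
$V + m{\left(l \right)} = 11962 - \frac{42}{-34} = 11962 - - \frac{21}{17} = 11962 + \frac{21}{17} = \frac{203375}{17}$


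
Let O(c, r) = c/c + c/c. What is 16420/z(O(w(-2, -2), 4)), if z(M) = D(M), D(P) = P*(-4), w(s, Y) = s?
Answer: -4105/2 ≈ -2052.5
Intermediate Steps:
D(P) = -4*P
O(c, r) = 2 (O(c, r) = 1 + 1 = 2)
z(M) = -4*M
16420/z(O(w(-2, -2), 4)) = 16420/((-4*2)) = 16420/(-8) = 16420*(-1/8) = -4105/2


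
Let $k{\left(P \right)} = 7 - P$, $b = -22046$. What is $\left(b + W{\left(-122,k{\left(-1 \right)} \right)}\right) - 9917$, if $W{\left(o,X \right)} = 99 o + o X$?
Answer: $-45017$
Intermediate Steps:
$W{\left(o,X \right)} = 99 o + X o$
$\left(b + W{\left(-122,k{\left(-1 \right)} \right)}\right) - 9917 = \left(-22046 - 122 \left(99 + \left(7 - -1\right)\right)\right) - 9917 = \left(-22046 - 122 \left(99 + \left(7 + 1\right)\right)\right) - 9917 = \left(-22046 - 122 \left(99 + 8\right)\right) - 9917 = \left(-22046 - 13054\right) - 9917 = -35100 - 9917 = -45017$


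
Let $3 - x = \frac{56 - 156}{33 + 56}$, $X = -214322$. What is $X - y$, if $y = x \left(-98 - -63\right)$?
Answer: $- \frac{19061813}{89} \approx -2.1418 \cdot 10^{5}$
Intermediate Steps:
$x = \frac{367}{89}$ ($x = 3 - \frac{56 - 156}{33 + 56} = 3 - - \frac{100}{89} = 3 + \frac{100}{89} = \frac{367}{89} \approx 4.1236$)
$y = - \frac{12845}{89}$ ($y = \frac{367 \left(-98 - -63\right)}{89} = \frac{367 \left(-98 + \left(-1 + 64\right)\right)}{89} = \frac{367 \left(-98 + 63\right)}{89} = \frac{367}{89} \left(-35\right) = - \frac{12845}{89} \approx -144.33$)
$X - y = -214322 - - \frac{12845}{89} = -214322 + \frac{12845}{89} = - \frac{19061813}{89}$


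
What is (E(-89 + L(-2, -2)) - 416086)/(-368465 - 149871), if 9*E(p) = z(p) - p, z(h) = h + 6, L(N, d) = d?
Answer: 19504/24297 ≈ 0.80273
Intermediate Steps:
z(h) = 6 + h
E(p) = ⅔ (E(p) = ((6 + p) - p)/9 = (⅑)*6 = ⅔)
(E(-89 + L(-2, -2)) - 416086)/(-368465 - 149871) = (⅔ - 416086)/(-368465 - 149871) = -1248256/3/(-518336) = -1248256/3*(-1/518336) = 19504/24297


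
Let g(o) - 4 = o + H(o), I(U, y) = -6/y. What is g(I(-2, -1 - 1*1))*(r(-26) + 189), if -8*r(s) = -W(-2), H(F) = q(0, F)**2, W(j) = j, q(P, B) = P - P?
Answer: 5285/4 ≈ 1321.3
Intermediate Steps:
q(P, B) = 0
H(F) = 0 (H(F) = 0**2 = 0)
g(o) = 4 + o (g(o) = 4 + (o + 0) = 4 + o)
r(s) = -1/4 (r(s) = -(-1)*(-2)/8 = -1/8*2 = -1/4)
g(I(-2, -1 - 1*1))*(r(-26) + 189) = (4 - 6/(-1 - 1*1))*(-1/4 + 189) = (4 - 6/(-1 - 1))*(755/4) = (4 - 6/(-2))*(755/4) = (4 - 6*(-1/2))*(755/4) = (4 + 3)*(755/4) = 7*(755/4) = 5285/4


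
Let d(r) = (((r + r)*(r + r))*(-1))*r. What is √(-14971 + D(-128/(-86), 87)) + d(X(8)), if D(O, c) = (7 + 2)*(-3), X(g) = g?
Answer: -2048 + I*√14998 ≈ -2048.0 + 122.47*I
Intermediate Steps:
D(O, c) = -27 (D(O, c) = 9*(-3) = -27)
d(r) = -4*r³ (d(r) = (((2*r)*(2*r))*(-1))*r = ((4*r²)*(-1))*r = (-4*r²)*r = -4*r³)
√(-14971 + D(-128/(-86), 87)) + d(X(8)) = √(-14971 - 27) - 4*8³ = √(-14998) - 4*512 = I*√14998 - 2048 = -2048 + I*√14998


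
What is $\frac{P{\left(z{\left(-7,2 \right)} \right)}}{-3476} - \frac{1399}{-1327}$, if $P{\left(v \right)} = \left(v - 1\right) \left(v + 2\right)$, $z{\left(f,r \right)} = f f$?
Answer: $\frac{403607}{1153163} \approx 0.35$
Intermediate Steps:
$z{\left(f,r \right)} = f^{2}$
$P{\left(v \right)} = \left(-1 + v\right) \left(2 + v\right)$
$\frac{P{\left(z{\left(-7,2 \right)} \right)}}{-3476} - \frac{1399}{-1327} = \frac{-2 + \left(-7\right)^{2} + \left(\left(-7\right)^{2}\right)^{2}}{-3476} - \frac{1399}{-1327} = \left(-2 + 49 + 49^{2}\right) \left(- \frac{1}{3476}\right) - - \frac{1399}{1327} = \left(-2 + 49 + 2401\right) \left(- \frac{1}{3476}\right) + \frac{1399}{1327} = 2448 \left(- \frac{1}{3476}\right) + \frac{1399}{1327} = - \frac{612}{869} + \frac{1399}{1327} = \frac{403607}{1153163}$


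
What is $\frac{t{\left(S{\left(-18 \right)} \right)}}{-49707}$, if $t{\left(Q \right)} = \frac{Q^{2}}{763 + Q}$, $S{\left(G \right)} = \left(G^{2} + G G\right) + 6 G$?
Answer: $- \frac{10800}{2398823} \approx -0.0045022$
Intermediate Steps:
$S{\left(G \right)} = 2 G^{2} + 6 G$ ($S{\left(G \right)} = \left(G^{2} + G^{2}\right) + 6 G = 2 G^{2} + 6 G$)
$t{\left(Q \right)} = \frac{Q^{2}}{763 + Q}$
$\frac{t{\left(S{\left(-18 \right)} \right)}}{-49707} = \frac{\left(2 \left(-18\right) \left(3 - 18\right)\right)^{2} \frac{1}{763 + 2 \left(-18\right) \left(3 - 18\right)}}{-49707} = \frac{\left(2 \left(-18\right) \left(-15\right)\right)^{2}}{763 + 2 \left(-18\right) \left(-15\right)} \left(- \frac{1}{49707}\right) = \frac{540^{2}}{763 + 540} \left(- \frac{1}{49707}\right) = \frac{291600}{1303} \left(- \frac{1}{49707}\right) = - \frac{10800}{2398823}$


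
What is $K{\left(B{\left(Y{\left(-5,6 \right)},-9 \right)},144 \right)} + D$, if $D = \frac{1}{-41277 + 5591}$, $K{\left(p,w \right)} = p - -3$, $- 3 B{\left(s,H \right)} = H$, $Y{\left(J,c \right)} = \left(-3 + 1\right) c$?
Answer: $\frac{214115}{35686} \approx 6.0$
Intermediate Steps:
$Y{\left(J,c \right)} = - 2 c$
$B{\left(s,H \right)} = - \frac{H}{3}$
$K{\left(p,w \right)} = 3 + p$ ($K{\left(p,w \right)} = p + 3 = 3 + p$)
$D = - \frac{1}{35686}$ ($D = \frac{1}{-35686} = - \frac{1}{35686} \approx -2.8022 \cdot 10^{-5}$)
$K{\left(B{\left(Y{\left(-5,6 \right)},-9 \right)},144 \right)} + D = \left(3 - -3\right) - \frac{1}{35686} = \left(3 + 3\right) - \frac{1}{35686} = 6 - \frac{1}{35686} = \frac{214115}{35686}$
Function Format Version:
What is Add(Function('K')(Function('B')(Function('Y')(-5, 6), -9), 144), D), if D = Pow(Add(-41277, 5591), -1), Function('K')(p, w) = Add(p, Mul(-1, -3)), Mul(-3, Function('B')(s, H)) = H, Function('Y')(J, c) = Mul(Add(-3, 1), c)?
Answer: Rational(214115, 35686) ≈ 6.0000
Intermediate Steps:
Function('Y')(J, c) = Mul(-2, c)
Function('B')(s, H) = Mul(Rational(-1, 3), H)
Function('K')(p, w) = Add(3, p) (Function('K')(p, w) = Add(p, 3) = Add(3, p))
D = Rational(-1, 35686) (D = Pow(-35686, -1) = Rational(-1, 35686) ≈ -2.8022e-5)
Add(Function('K')(Function('B')(Function('Y')(-5, 6), -9), 144), D) = Add(Add(3, Mul(Rational(-1, 3), -9)), Rational(-1, 35686)) = Add(Add(3, 3), Rational(-1, 35686)) = Add(6, Rational(-1, 35686)) = Rational(214115, 35686)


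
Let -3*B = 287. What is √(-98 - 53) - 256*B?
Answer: 73472/3 + I*√151 ≈ 24491.0 + 12.288*I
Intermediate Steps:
B = -287/3 (B = -⅓*287 = -287/3 ≈ -95.667)
√(-98 - 53) - 256*B = √(-98 - 53) - 256*(-287/3) = √(-151) + 73472/3 = I*√151 + 73472/3 = 73472/3 + I*√151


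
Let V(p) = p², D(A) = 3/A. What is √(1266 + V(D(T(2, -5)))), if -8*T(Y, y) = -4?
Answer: √1302 ≈ 36.083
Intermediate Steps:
T(Y, y) = ½ (T(Y, y) = -⅛*(-4) = ½)
√(1266 + V(D(T(2, -5)))) = √(1266 + (3/(½))²) = √(1266 + (3*2)²) = √(1266 + 6²) = √(1266 + 36) = √1302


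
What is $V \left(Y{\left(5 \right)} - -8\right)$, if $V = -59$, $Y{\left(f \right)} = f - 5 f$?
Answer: $708$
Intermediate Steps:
$Y{\left(f \right)} = - 4 f$
$V \left(Y{\left(5 \right)} - -8\right) = - 59 \left(\left(-4\right) 5 - -8\right) = - 59 \left(-20 + 8\right) = \left(-59\right) \left(-12\right) = 708$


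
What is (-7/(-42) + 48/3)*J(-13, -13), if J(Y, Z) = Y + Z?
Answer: -1261/3 ≈ -420.33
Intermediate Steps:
(-7/(-42) + 48/3)*J(-13, -13) = (-7/(-42) + 48/3)*(-13 - 13) = (-7*(-1/42) + 48*(1/3))*(-26) = (1/6 + 16)*(-26) = (97/6)*(-26) = -1261/3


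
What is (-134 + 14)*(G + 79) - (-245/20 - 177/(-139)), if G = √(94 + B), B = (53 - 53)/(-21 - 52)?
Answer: -5264777/556 - 120*√94 ≈ -10632.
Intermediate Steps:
B = 0 (B = 0/(-73) = 0*(-1/73) = 0)
G = √94 (G = √(94 + 0) = √94 ≈ 9.6954)
(-134 + 14)*(G + 79) - (-245/20 - 177/(-139)) = (-134 + 14)*(√94 + 79) - (-245/20 - 177/(-139)) = -120*(79 + √94) - (-245*1/20 - 177*(-1/139)) = (-9480 - 120*√94) - (-49/4 + 177/139) = (-9480 - 120*√94) - 1*(-6103/556) = (-9480 - 120*√94) + 6103/556 = -5264777/556 - 120*√94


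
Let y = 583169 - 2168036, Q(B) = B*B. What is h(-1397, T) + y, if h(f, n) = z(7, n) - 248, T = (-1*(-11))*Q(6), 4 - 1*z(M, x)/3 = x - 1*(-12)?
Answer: -1586327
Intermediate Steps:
Q(B) = B²
z(M, x) = -24 - 3*x (z(M, x) = 12 - 3*(x - 1*(-12)) = 12 - 3*(x + 12) = 12 - 3*(12 + x) = 12 + (-36 - 3*x) = -24 - 3*x)
T = 396 (T = -1*(-11)*6² = 11*36 = 396)
h(f, n) = -272 - 3*n (h(f, n) = (-24 - 3*n) - 248 = -272 - 3*n)
y = -1584867
h(-1397, T) + y = (-272 - 3*396) - 1584867 = (-272 - 1188) - 1584867 = -1460 - 1584867 = -1586327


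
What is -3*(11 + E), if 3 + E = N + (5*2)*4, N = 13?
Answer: -183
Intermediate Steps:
E = 50 (E = -3 + (13 + (5*2)*4) = -3 + (13 + 10*4) = -3 + (13 + 40) = -3 + 53 = 50)
-3*(11 + E) = -3*(11 + 50) = -3*61 = -183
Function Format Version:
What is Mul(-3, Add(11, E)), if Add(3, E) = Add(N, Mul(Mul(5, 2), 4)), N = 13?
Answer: -183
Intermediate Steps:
E = 50 (E = Add(-3, Add(13, Mul(Mul(5, 2), 4))) = Add(-3, Add(13, Mul(10, 4))) = Add(-3, Add(13, 40)) = Add(-3, 53) = 50)
Mul(-3, Add(11, E)) = Mul(-3, Add(11, 50)) = Mul(-3, 61) = -183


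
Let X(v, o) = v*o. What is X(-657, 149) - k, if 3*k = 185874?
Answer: -159851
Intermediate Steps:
k = 61958 (k = (⅓)*185874 = 61958)
X(v, o) = o*v
X(-657, 149) - k = 149*(-657) - 1*61958 = -97893 - 61958 = -159851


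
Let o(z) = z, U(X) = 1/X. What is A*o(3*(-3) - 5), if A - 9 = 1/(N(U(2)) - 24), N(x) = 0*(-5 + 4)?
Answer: -1505/12 ≈ -125.42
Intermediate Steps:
N(x) = 0 (N(x) = 0*(-1) = 0)
A = 215/24 (A = 9 + 1/(0 - 24) = 9 + 1/(-24) = 9 - 1/24 = 215/24 ≈ 8.9583)
A*o(3*(-3) - 5) = 215*(3*(-3) - 5)/24 = 215*(-9 - 5)/24 = (215/24)*(-14) = -1505/12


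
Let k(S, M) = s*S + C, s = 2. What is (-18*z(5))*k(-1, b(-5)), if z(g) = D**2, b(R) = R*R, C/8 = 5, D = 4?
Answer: -10944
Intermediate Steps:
C = 40 (C = 8*5 = 40)
b(R) = R**2
k(S, M) = 40 + 2*S (k(S, M) = 2*S + 40 = 40 + 2*S)
z(g) = 16 (z(g) = 4**2 = 16)
(-18*z(5))*k(-1, b(-5)) = (-18*16)*(40 + 2*(-1)) = -288*(40 - 2) = -288*38 = -10944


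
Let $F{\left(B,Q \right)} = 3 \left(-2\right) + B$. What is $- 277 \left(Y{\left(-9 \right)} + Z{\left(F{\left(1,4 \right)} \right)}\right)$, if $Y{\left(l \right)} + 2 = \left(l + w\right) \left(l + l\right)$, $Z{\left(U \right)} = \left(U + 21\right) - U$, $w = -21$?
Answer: $-154843$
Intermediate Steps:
$F{\left(B,Q \right)} = -6 + B$
$Z{\left(U \right)} = 21$ ($Z{\left(U \right)} = \left(21 + U\right) - U = 21$)
$Y{\left(l \right)} = -2 + 2 l \left(-21 + l\right)$ ($Y{\left(l \right)} = -2 + \left(l - 21\right) \left(l + l\right) = -2 + \left(-21 + l\right) 2 l = -2 + 2 l \left(-21 + l\right)$)
$- 277 \left(Y{\left(-9 \right)} + Z{\left(F{\left(1,4 \right)} \right)}\right) = - 277 \left(\left(-2 - -378 + 2 \left(-9\right)^{2}\right) + 21\right) = - 277 \left(\left(-2 + 378 + 2 \cdot 81\right) + 21\right) = - 277 \left(\left(-2 + 378 + 162\right) + 21\right) = - 277 \left(538 + 21\right) = \left(-277\right) 559 = -154843$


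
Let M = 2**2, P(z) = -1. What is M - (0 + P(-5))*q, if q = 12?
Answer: 16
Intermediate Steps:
M = 4
M - (0 + P(-5))*q = 4 - (0 - 1)*12 = 4 - (-1)*12 = 4 - 1*(-12) = 4 + 12 = 16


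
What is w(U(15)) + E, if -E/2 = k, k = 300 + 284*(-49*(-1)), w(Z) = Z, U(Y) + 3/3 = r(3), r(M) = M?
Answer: -28430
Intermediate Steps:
U(Y) = 2 (U(Y) = -1 + 3 = 2)
k = 14216 (k = 300 + 284*49 = 300 + 13916 = 14216)
E = -28432 (E = -2*14216 = -28432)
w(U(15)) + E = 2 - 28432 = -28430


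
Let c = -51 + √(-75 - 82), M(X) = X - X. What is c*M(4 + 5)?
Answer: 0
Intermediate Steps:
M(X) = 0
c = -51 + I*√157 (c = -51 + √(-157) = -51 + I*√157 ≈ -51.0 + 12.53*I)
c*M(4 + 5) = (-51 + I*√157)*0 = 0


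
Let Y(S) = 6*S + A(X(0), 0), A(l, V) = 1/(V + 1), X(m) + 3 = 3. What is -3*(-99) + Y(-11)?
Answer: 232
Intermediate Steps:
X(m) = 0 (X(m) = -3 + 3 = 0)
A(l, V) = 1/(1 + V)
Y(S) = 1 + 6*S (Y(S) = 6*S + 1/(1 + 0) = 6*S + 1/1 = 6*S + 1 = 1 + 6*S)
-3*(-99) + Y(-11) = -3*(-99) + (1 + 6*(-11)) = 297 + (1 - 66) = 297 - 65 = 232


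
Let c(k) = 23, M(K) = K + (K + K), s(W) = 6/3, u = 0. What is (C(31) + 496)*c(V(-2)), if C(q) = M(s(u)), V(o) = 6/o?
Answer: 11546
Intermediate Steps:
s(W) = 2 (s(W) = 6*(1/3) = 2)
M(K) = 3*K (M(K) = K + 2*K = 3*K)
C(q) = 6 (C(q) = 3*2 = 6)
(C(31) + 496)*c(V(-2)) = (6 + 496)*23 = 502*23 = 11546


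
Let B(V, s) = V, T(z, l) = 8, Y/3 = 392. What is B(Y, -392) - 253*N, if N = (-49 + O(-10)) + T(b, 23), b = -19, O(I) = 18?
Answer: 6995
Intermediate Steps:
Y = 1176 (Y = 3*392 = 1176)
N = -23 (N = (-49 + 18) + 8 = -31 + 8 = -23)
B(Y, -392) - 253*N = 1176 - 253*(-23) = 1176 - 1*(-5819) = 1176 + 5819 = 6995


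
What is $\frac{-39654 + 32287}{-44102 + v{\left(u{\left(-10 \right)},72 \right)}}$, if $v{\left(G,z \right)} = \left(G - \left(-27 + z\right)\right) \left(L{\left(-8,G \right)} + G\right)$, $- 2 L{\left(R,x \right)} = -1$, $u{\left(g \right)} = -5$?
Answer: $\frac{7367}{43877} \approx 0.1679$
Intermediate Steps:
$L{\left(R,x \right)} = \frac{1}{2}$ ($L{\left(R,x \right)} = \left(- \frac{1}{2}\right) \left(-1\right) = \frac{1}{2}$)
$v{\left(G,z \right)} = \left(\frac{1}{2} + G\right) \left(27 + G - z\right)$ ($v{\left(G,z \right)} = \left(G - \left(-27 + z\right)\right) \left(\frac{1}{2} + G\right) = \left(27 + G - z\right) \left(\frac{1}{2} + G\right) = \left(\frac{1}{2} + G\right) \left(27 + G - z\right)$)
$\frac{-39654 + 32287}{-44102 + v{\left(u{\left(-10 \right)},72 \right)}} = \frac{-39654 + 32287}{-44102 + \left(\frac{27}{2} + \left(-5\right)^{2} - 36 + \frac{55}{2} \left(-5\right) - \left(-5\right) 72\right)} = - \frac{7367}{-44102 + \left(\frac{27}{2} + 25 - 36 - \frac{275}{2} + 360\right)} = - \frac{7367}{-44102 + 225} = - \frac{7367}{-43877} = \left(-7367\right) \left(- \frac{1}{43877}\right) = \frac{7367}{43877}$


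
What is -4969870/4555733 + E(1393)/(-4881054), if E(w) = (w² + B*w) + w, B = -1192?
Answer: -12770061664459/11118389391291 ≈ -1.1486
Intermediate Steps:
E(w) = w² - 1191*w (E(w) = (w² - 1192*w) + w = w² - 1191*w)
-4969870/4555733 + E(1393)/(-4881054) = -4969870/4555733 + (1393*(-1191 + 1393))/(-4881054) = -4969870*1/4555733 + (1393*202)*(-1/4881054) = -4969870/4555733 + 281386*(-1/4881054) = -4969870/4555733 - 140693/2440527 = -12770061664459/11118389391291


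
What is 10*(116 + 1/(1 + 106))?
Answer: 124130/107 ≈ 1160.1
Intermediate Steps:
10*(116 + 1/(1 + 106)) = 10*(116 + 1/107) = 10*(12413/107) = 124130/107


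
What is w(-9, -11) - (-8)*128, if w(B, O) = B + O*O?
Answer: 1136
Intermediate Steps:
w(B, O) = B + O²
w(-9, -11) - (-8)*128 = (-9 + (-11)²) - (-8)*128 = (-9 + 121) - 8*(-128) = 112 + 1024 = 1136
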